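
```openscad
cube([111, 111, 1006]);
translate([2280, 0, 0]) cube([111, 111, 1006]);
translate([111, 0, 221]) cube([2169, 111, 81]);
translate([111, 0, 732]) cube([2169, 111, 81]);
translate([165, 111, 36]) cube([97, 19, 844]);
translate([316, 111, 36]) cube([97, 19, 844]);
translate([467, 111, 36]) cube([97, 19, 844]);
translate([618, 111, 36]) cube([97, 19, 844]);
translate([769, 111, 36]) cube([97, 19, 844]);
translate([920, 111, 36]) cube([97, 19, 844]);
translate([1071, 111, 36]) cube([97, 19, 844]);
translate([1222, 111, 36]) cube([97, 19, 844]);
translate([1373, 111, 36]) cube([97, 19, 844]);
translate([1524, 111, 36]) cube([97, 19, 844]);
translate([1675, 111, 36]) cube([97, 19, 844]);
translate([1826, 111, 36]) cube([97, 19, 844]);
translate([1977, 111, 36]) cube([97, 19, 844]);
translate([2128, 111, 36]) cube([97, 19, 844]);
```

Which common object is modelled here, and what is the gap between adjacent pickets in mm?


A fence section. The picket gap is 54 mm.

Two posts, two rails, 14 pickets — a fence section. Span 2169 mm holds 14 pickets of 97 mm with 15 equal gaps: ⌊(2169 − 14·97) / 15⌋ = 54 mm.


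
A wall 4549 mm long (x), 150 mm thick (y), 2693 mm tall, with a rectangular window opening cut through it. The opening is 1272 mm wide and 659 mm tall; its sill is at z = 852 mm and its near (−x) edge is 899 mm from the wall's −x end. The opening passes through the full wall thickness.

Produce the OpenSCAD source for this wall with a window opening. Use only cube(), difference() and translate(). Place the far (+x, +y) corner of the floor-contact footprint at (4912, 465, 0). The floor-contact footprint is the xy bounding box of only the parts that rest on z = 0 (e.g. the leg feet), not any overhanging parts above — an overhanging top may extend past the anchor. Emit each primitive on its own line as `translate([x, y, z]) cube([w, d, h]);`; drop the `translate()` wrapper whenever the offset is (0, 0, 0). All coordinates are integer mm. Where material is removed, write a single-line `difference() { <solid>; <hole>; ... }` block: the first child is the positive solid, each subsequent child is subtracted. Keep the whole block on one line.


difference() { translate([363, 315, 0]) cube([4549, 150, 2693]); translate([1262, 315, 852]) cube([1272, 150, 659]); }


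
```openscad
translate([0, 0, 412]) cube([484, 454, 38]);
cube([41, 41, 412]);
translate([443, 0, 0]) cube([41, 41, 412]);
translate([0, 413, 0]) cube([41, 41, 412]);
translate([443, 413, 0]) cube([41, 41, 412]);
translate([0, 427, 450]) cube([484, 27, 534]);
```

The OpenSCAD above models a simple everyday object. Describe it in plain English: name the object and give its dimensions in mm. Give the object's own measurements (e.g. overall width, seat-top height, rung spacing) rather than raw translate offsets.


A chair. The seat is a 484×454×38 mm slab with its top at z = 450 mm, on four 41×41 mm corner legs (flush with the seat edges, standing on z = 0). A flat backrest 27 mm thick, 534 mm tall, spans the full seat width and rises from the seat top along its +y edge, rear face flush with the rear of the seat.


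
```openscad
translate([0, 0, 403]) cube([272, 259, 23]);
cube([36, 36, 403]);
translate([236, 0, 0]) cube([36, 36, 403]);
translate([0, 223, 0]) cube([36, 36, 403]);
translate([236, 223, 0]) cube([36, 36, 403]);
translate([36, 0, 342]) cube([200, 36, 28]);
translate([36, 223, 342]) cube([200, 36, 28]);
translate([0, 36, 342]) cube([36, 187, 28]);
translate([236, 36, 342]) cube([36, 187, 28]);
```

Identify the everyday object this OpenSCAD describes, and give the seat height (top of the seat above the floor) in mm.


A stool. The seat height is 426 mm.

A 272×259×23 slab at z = 403 on four corner posts — a stool. The seat top is 403 + 23 = 426 mm.


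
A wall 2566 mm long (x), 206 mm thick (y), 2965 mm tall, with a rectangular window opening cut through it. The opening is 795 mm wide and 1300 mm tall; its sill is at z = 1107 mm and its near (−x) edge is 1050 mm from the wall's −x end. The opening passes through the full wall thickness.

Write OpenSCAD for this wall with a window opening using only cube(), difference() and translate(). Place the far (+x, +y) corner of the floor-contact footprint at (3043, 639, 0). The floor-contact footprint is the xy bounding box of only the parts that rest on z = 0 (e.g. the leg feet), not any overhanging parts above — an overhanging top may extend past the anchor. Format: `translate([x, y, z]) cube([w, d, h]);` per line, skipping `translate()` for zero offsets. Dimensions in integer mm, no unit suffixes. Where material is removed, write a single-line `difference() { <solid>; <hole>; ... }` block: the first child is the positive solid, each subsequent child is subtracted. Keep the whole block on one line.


difference() { translate([477, 433, 0]) cube([2566, 206, 2965]); translate([1527, 433, 1107]) cube([795, 206, 1300]); }


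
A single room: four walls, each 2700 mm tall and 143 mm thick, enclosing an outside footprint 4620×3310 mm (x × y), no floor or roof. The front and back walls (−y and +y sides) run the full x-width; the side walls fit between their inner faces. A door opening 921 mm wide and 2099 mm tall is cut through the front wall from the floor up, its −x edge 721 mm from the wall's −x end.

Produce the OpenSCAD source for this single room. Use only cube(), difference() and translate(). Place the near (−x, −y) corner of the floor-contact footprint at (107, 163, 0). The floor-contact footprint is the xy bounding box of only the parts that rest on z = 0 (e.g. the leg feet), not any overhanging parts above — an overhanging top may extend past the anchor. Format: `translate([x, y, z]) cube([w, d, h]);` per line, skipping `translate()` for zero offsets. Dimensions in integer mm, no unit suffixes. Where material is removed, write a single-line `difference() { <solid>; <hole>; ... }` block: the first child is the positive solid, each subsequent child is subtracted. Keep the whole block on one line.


difference() { translate([107, 163, 0]) cube([4620, 143, 2700]); translate([828, 163, 0]) cube([921, 143, 2099]); }
translate([107, 3330, 0]) cube([4620, 143, 2700]);
translate([107, 306, 0]) cube([143, 3024, 2700]);
translate([4584, 306, 0]) cube([143, 3024, 2700]);


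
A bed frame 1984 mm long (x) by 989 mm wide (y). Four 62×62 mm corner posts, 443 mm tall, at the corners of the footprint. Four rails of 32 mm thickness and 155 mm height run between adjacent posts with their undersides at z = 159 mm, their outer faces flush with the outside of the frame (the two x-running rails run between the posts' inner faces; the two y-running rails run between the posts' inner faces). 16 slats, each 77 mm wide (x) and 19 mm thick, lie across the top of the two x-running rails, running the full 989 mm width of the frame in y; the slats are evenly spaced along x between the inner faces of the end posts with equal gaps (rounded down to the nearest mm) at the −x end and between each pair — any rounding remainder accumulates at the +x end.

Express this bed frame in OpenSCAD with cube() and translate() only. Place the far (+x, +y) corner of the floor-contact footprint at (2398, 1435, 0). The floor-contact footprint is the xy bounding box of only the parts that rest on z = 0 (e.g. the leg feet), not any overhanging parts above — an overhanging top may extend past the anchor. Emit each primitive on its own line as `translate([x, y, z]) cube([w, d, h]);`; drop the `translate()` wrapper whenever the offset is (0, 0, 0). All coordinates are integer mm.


// slat z = rail_z + rail_h = 159 + 155 = 314
// slat gap = ⌊(1860 − 16·77) / 17⌋ = 36
translate([414, 446, 0]) cube([62, 62, 443]);
translate([414, 1373, 0]) cube([62, 62, 443]);
translate([2336, 446, 0]) cube([62, 62, 443]);
translate([2336, 1373, 0]) cube([62, 62, 443]);
translate([476, 446, 159]) cube([1860, 32, 155]);
translate([476, 1403, 159]) cube([1860, 32, 155]);
translate([414, 508, 159]) cube([32, 865, 155]);
translate([2366, 508, 159]) cube([32, 865, 155]);
translate([512, 446, 314]) cube([77, 989, 19]);
translate([625, 446, 314]) cube([77, 989, 19]);
translate([738, 446, 314]) cube([77, 989, 19]);
translate([851, 446, 314]) cube([77, 989, 19]);
translate([964, 446, 314]) cube([77, 989, 19]);
translate([1077, 446, 314]) cube([77, 989, 19]);
translate([1190, 446, 314]) cube([77, 989, 19]);
translate([1303, 446, 314]) cube([77, 989, 19]);
translate([1416, 446, 314]) cube([77, 989, 19]);
translate([1529, 446, 314]) cube([77, 989, 19]);
translate([1642, 446, 314]) cube([77, 989, 19]);
translate([1755, 446, 314]) cube([77, 989, 19]);
translate([1868, 446, 314]) cube([77, 989, 19]);
translate([1981, 446, 314]) cube([77, 989, 19]);
translate([2094, 446, 314]) cube([77, 989, 19]);
translate([2207, 446, 314]) cube([77, 989, 19]);


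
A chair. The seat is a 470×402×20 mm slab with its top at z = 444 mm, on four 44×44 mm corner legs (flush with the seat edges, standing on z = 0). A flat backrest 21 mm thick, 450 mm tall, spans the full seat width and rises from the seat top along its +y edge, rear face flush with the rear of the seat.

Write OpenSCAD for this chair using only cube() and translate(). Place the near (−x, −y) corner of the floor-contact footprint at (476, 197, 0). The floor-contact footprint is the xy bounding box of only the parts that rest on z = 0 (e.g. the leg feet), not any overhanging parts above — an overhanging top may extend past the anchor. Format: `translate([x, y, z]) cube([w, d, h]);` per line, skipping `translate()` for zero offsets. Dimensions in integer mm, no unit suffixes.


translate([476, 197, 424]) cube([470, 402, 20]);
translate([476, 197, 0]) cube([44, 44, 424]);
translate([902, 197, 0]) cube([44, 44, 424]);
translate([476, 555, 0]) cube([44, 44, 424]);
translate([902, 555, 0]) cube([44, 44, 424]);
translate([476, 578, 444]) cube([470, 21, 450]);


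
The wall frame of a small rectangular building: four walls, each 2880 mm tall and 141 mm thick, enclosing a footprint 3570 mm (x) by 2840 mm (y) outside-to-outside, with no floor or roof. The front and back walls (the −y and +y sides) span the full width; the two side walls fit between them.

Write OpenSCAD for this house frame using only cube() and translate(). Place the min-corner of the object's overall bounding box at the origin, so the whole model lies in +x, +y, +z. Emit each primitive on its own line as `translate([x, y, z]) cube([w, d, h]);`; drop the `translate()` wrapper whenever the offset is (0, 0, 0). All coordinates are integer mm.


cube([3570, 141, 2880]);
translate([0, 2699, 0]) cube([3570, 141, 2880]);
translate([0, 141, 0]) cube([141, 2558, 2880]);
translate([3429, 141, 0]) cube([141, 2558, 2880]);


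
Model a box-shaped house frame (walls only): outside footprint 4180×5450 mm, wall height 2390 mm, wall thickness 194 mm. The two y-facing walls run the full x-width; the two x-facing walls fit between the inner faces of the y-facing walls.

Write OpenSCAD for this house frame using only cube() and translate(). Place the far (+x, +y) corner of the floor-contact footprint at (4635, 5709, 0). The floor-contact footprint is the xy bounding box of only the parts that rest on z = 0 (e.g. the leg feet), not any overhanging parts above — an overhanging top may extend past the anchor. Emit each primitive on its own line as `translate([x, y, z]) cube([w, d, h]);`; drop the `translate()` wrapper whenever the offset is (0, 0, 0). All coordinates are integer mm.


translate([455, 259, 0]) cube([4180, 194, 2390]);
translate([455, 5515, 0]) cube([4180, 194, 2390]);
translate([455, 453, 0]) cube([194, 5062, 2390]);
translate([4441, 453, 0]) cube([194, 5062, 2390]);


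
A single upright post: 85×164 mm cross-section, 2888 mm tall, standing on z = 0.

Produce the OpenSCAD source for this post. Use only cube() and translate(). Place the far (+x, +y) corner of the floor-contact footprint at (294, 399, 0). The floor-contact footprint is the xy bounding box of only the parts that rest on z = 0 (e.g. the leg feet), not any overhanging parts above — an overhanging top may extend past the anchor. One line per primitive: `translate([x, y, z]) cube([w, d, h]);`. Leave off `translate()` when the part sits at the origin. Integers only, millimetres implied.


translate([209, 235, 0]) cube([85, 164, 2888]);


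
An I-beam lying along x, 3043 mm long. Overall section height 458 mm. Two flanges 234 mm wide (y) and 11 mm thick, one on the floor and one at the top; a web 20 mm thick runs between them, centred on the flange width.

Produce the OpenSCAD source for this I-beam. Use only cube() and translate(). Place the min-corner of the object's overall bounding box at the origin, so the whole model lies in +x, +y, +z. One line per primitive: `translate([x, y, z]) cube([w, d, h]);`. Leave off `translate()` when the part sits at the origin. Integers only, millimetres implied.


cube([3043, 234, 11]);
translate([0, 107, 11]) cube([3043, 20, 436]);
translate([0, 0, 447]) cube([3043, 234, 11]);


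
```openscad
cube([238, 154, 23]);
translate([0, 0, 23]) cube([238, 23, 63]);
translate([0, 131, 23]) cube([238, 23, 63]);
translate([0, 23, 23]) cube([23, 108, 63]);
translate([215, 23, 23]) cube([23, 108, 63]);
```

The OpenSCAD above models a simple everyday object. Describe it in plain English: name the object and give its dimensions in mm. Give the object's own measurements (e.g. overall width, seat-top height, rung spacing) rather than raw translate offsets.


An open-topped rectangular box: outside dimensions 238×154×86 mm, with a uniform wall and base thickness of 23 mm. The base is a full 238×154 slab on the floor; four walls sit on top of the base. The front and back walls (the −y and +y sides) span the full width; the two side walls fit between them.


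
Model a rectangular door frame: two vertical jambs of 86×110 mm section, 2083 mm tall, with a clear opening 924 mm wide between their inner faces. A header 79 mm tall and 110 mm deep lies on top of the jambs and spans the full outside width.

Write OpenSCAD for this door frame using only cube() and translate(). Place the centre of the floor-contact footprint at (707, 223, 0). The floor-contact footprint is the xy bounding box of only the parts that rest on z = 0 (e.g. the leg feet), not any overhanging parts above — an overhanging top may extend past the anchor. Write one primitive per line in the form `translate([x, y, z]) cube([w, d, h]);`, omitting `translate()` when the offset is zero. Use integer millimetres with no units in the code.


translate([159, 168, 0]) cube([86, 110, 2083]);
translate([1169, 168, 0]) cube([86, 110, 2083]);
translate([159, 168, 2083]) cube([1096, 110, 79]);


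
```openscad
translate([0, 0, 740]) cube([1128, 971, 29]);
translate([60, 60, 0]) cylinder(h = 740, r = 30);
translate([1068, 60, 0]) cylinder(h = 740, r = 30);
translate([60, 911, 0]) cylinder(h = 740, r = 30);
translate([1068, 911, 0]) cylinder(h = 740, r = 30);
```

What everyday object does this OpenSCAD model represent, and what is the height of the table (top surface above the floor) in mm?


A table. The table height is 769 mm.

A 1128×971×29 slab sits at z = 740 on four Ø60 mm round legs — a table. The top surface is at 740 + 29 = 769 mm.


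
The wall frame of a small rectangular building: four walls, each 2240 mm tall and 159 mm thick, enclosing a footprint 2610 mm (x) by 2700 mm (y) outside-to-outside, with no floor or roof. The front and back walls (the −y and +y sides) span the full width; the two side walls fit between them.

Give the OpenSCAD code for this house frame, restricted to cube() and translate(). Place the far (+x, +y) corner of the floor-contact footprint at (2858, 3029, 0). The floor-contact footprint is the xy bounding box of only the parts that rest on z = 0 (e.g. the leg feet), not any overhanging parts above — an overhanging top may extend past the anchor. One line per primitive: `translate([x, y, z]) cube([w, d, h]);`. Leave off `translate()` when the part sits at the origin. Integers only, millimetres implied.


translate([248, 329, 0]) cube([2610, 159, 2240]);
translate([248, 2870, 0]) cube([2610, 159, 2240]);
translate([248, 488, 0]) cube([159, 2382, 2240]);
translate([2699, 488, 0]) cube([159, 2382, 2240]);


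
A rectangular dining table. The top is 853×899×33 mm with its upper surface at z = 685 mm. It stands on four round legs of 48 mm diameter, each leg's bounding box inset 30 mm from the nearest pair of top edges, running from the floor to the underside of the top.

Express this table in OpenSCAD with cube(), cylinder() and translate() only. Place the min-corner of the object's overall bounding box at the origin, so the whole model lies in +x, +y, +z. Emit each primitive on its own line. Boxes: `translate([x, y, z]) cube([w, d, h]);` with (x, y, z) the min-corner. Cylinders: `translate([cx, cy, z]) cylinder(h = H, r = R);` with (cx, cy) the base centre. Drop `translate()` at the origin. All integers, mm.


translate([0, 0, 652]) cube([853, 899, 33]);
translate([54, 54, 0]) cylinder(h = 652, r = 24);
translate([799, 54, 0]) cylinder(h = 652, r = 24);
translate([54, 845, 0]) cylinder(h = 652, r = 24);
translate([799, 845, 0]) cylinder(h = 652, r = 24);


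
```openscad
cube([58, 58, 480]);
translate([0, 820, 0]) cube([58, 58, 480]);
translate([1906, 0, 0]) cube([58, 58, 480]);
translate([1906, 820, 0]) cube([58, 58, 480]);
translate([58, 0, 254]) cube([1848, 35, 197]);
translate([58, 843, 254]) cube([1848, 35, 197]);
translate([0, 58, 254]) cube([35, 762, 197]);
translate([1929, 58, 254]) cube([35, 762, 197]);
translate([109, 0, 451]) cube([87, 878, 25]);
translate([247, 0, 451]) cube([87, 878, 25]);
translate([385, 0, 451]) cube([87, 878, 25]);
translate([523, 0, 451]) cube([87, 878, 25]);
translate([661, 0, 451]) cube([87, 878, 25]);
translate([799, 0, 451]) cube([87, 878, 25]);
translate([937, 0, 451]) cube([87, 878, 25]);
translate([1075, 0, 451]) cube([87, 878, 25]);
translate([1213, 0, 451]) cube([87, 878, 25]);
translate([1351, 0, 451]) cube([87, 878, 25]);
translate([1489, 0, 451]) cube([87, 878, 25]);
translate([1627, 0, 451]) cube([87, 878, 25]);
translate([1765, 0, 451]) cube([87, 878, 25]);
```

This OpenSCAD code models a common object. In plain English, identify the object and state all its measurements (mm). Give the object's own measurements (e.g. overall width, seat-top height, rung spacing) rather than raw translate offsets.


A bed frame 1964 mm long (x) by 878 mm wide (y). Four 58×58 mm corner posts, 480 mm tall, at the corners of the footprint. Four rails of 35 mm thickness and 197 mm height run between adjacent posts with their undersides at z = 254 mm, their outer faces flush with the outside of the frame (the two x-running rails run between the posts' inner faces; the two y-running rails run between the posts' inner faces). 13 slats, each 87 mm wide (x) and 25 mm thick, lie across the top of the two x-running rails, running the full 878 mm width of the frame in y; along x they sit between the end posts with a 51 mm gap after the −x posts and between neighbouring slats, leaving 54 mm before the +x posts.


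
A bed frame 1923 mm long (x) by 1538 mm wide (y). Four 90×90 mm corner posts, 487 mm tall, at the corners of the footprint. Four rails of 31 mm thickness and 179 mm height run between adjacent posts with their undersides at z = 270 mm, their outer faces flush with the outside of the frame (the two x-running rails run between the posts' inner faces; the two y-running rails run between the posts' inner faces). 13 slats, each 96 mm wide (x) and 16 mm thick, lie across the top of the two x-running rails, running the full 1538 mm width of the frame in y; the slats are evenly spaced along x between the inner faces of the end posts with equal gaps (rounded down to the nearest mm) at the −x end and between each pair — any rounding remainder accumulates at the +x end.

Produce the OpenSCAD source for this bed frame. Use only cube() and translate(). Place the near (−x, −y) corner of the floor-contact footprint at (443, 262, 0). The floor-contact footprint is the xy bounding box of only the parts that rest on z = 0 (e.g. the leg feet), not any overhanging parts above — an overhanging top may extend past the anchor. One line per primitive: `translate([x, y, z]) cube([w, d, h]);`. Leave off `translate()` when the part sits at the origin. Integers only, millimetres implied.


// slat z = rail_z + rail_h = 270 + 179 = 449
// slat gap = ⌊(1743 − 13·96) / 14⌋ = 35
translate([443, 262, 0]) cube([90, 90, 487]);
translate([443, 1710, 0]) cube([90, 90, 487]);
translate([2276, 262, 0]) cube([90, 90, 487]);
translate([2276, 1710, 0]) cube([90, 90, 487]);
translate([533, 262, 270]) cube([1743, 31, 179]);
translate([533, 1769, 270]) cube([1743, 31, 179]);
translate([443, 352, 270]) cube([31, 1358, 179]);
translate([2335, 352, 270]) cube([31, 1358, 179]);
translate([568, 262, 449]) cube([96, 1538, 16]);
translate([699, 262, 449]) cube([96, 1538, 16]);
translate([830, 262, 449]) cube([96, 1538, 16]);
translate([961, 262, 449]) cube([96, 1538, 16]);
translate([1092, 262, 449]) cube([96, 1538, 16]);
translate([1223, 262, 449]) cube([96, 1538, 16]);
translate([1354, 262, 449]) cube([96, 1538, 16]);
translate([1485, 262, 449]) cube([96, 1538, 16]);
translate([1616, 262, 449]) cube([96, 1538, 16]);
translate([1747, 262, 449]) cube([96, 1538, 16]);
translate([1878, 262, 449]) cube([96, 1538, 16]);
translate([2009, 262, 449]) cube([96, 1538, 16]);
translate([2140, 262, 449]) cube([96, 1538, 16]);


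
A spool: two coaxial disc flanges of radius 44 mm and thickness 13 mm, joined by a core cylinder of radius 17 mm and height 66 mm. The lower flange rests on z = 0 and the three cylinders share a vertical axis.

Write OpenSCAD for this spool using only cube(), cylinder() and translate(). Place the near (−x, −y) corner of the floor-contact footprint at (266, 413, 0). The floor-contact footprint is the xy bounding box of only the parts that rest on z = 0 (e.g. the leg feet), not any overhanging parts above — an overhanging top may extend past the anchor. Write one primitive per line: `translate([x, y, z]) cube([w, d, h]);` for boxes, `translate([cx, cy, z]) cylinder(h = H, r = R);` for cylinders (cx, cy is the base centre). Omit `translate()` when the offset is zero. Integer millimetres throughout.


translate([310, 457, 0]) cylinder(h = 13, r = 44);
translate([310, 457, 13]) cylinder(h = 66, r = 17);
translate([310, 457, 79]) cylinder(h = 13, r = 44);


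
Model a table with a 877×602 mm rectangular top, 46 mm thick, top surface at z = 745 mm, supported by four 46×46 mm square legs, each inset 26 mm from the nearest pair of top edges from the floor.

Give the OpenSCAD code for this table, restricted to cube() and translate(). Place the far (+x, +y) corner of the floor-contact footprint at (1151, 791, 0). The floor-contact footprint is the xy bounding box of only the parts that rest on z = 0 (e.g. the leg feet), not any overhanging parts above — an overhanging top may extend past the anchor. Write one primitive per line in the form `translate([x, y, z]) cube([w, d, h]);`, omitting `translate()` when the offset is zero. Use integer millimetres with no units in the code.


translate([300, 215, 699]) cube([877, 602, 46]);
translate([326, 241, 0]) cube([46, 46, 699]);
translate([1105, 241, 0]) cube([46, 46, 699]);
translate([326, 745, 0]) cube([46, 46, 699]);
translate([1105, 745, 0]) cube([46, 46, 699]);


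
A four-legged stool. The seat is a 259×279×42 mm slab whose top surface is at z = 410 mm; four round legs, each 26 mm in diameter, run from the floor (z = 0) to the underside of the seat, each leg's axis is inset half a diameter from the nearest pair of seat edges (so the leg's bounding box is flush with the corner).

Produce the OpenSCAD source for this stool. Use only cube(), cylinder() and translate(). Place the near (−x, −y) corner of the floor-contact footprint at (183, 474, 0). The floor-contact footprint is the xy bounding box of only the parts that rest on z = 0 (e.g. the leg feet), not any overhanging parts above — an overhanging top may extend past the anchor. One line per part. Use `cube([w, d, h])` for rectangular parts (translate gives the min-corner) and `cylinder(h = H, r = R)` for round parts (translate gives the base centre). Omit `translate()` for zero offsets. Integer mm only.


translate([183, 474, 368]) cube([259, 279, 42]);
translate([196, 487, 0]) cylinder(h = 368, r = 13);
translate([429, 487, 0]) cylinder(h = 368, r = 13);
translate([196, 740, 0]) cylinder(h = 368, r = 13);
translate([429, 740, 0]) cylinder(h = 368, r = 13);


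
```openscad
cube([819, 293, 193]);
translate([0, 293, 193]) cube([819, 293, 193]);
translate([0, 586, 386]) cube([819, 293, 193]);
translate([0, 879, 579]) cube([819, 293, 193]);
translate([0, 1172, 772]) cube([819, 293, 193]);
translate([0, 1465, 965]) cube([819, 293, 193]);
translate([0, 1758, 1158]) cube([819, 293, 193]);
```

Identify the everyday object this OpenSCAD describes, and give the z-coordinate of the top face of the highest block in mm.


A staircase. The total rise is 1351 mm.

7 identical blocks, each offset up and back from the previous — a staircase. Each step is 193 mm tall and there are 7 of them, so the total rise is 7 × 193 = 1351 mm.


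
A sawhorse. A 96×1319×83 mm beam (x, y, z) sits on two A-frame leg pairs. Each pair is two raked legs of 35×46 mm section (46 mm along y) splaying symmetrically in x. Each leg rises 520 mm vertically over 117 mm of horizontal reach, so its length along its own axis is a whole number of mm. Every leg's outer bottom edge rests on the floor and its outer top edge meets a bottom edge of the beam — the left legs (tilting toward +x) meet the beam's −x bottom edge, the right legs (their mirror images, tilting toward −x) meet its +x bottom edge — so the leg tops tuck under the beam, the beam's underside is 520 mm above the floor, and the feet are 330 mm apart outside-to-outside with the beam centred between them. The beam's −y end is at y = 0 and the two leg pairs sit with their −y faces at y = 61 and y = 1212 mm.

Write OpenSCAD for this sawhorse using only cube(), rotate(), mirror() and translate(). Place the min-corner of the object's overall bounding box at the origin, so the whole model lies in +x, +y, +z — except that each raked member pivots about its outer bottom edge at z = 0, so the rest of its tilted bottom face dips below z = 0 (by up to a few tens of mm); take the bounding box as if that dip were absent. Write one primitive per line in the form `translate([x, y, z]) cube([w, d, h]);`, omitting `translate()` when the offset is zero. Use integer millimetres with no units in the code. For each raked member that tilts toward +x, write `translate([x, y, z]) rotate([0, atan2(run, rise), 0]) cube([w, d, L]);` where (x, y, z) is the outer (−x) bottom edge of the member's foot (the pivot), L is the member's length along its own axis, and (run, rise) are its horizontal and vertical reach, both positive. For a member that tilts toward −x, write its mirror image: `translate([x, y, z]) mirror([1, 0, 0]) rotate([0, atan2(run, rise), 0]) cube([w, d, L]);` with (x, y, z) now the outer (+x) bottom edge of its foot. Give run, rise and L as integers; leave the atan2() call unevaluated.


translate([117, 0, 520]) cube([96, 1319, 83]);
translate([0, 61, 0]) rotate([0, atan2(117, 520), 0]) cube([35, 46, 533]);
translate([330, 61, 0]) mirror([1, 0, 0]) rotate([0, atan2(117, 520), 0]) cube([35, 46, 533]);
translate([0, 1212, 0]) rotate([0, atan2(117, 520), 0]) cube([35, 46, 533]);
translate([330, 1212, 0]) mirror([1, 0, 0]) rotate([0, atan2(117, 520), 0]) cube([35, 46, 533]);


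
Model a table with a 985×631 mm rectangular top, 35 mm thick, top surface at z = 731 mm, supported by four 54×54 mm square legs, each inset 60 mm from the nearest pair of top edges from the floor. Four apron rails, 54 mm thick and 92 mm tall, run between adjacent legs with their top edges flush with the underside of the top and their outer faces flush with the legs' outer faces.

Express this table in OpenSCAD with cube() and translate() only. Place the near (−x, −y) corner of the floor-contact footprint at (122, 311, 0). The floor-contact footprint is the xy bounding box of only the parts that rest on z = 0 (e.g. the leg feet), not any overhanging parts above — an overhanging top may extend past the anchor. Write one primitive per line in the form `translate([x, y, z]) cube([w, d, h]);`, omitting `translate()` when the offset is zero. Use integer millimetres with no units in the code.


translate([62, 251, 696]) cube([985, 631, 35]);
translate([122, 311, 0]) cube([54, 54, 696]);
translate([933, 311, 0]) cube([54, 54, 696]);
translate([122, 768, 0]) cube([54, 54, 696]);
translate([933, 768, 0]) cube([54, 54, 696]);
translate([176, 311, 604]) cube([757, 54, 92]);
translate([176, 768, 604]) cube([757, 54, 92]);
translate([122, 365, 604]) cube([54, 403, 92]);
translate([933, 365, 604]) cube([54, 403, 92]);


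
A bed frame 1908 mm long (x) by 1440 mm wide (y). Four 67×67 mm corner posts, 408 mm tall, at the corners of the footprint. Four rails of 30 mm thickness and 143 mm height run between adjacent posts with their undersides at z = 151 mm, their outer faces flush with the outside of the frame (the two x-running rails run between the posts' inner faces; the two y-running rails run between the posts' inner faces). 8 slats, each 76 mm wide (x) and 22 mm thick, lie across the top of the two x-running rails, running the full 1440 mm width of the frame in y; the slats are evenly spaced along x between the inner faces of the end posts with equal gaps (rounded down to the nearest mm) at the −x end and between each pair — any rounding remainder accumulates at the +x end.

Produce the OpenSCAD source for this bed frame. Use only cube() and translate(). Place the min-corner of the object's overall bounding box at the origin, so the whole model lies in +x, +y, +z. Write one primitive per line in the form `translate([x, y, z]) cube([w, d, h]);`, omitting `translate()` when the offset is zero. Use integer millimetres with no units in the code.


cube([67, 67, 408]);
translate([0, 1373, 0]) cube([67, 67, 408]);
translate([1841, 0, 0]) cube([67, 67, 408]);
translate([1841, 1373, 0]) cube([67, 67, 408]);
translate([67, 0, 151]) cube([1774, 30, 143]);
translate([67, 1410, 151]) cube([1774, 30, 143]);
translate([0, 67, 151]) cube([30, 1306, 143]);
translate([1878, 67, 151]) cube([30, 1306, 143]);
translate([196, 0, 294]) cube([76, 1440, 22]);
translate([401, 0, 294]) cube([76, 1440, 22]);
translate([606, 0, 294]) cube([76, 1440, 22]);
translate([811, 0, 294]) cube([76, 1440, 22]);
translate([1016, 0, 294]) cube([76, 1440, 22]);
translate([1221, 0, 294]) cube([76, 1440, 22]);
translate([1426, 0, 294]) cube([76, 1440, 22]);
translate([1631, 0, 294]) cube([76, 1440, 22]);


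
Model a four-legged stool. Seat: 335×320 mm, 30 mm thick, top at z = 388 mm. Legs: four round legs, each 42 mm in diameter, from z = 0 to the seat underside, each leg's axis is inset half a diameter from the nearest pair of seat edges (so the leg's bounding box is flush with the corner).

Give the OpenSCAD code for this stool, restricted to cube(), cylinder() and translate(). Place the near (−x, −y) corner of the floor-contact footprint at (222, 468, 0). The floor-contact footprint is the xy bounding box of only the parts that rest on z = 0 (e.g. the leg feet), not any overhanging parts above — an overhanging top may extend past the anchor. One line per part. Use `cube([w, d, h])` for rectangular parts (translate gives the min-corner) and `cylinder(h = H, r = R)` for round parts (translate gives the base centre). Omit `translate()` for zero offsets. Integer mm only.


translate([222, 468, 358]) cube([335, 320, 30]);
translate([243, 489, 0]) cylinder(h = 358, r = 21);
translate([536, 489, 0]) cylinder(h = 358, r = 21);
translate([243, 767, 0]) cylinder(h = 358, r = 21);
translate([536, 767, 0]) cylinder(h = 358, r = 21);


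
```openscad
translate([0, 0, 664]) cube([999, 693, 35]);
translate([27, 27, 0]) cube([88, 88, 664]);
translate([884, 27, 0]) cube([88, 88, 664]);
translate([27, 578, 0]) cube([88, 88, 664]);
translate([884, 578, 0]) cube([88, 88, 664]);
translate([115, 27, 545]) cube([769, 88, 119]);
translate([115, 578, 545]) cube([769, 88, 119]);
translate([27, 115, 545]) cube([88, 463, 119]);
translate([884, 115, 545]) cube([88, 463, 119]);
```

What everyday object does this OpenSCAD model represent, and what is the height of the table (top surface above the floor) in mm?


A table. The table height is 699 mm.

A 999×693×35 slab sits at z = 664 on four 88 mm square posts — a table. The top surface is at 664 + 35 = 699 mm.


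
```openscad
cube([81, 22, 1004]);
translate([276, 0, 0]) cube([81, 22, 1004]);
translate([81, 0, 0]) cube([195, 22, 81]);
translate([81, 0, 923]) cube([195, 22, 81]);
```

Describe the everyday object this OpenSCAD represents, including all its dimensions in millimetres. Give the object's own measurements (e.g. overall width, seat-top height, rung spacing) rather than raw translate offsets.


A rectangular picture frame lying in the x–z plane (depth along y). The opening is 195 mm wide (x) by 842 mm tall (z), surrounded by a border 81 mm wide on all four sides. The frame is 22 mm deep and is made of two full-height vertical stiles with two horizontal rails fitted between them.


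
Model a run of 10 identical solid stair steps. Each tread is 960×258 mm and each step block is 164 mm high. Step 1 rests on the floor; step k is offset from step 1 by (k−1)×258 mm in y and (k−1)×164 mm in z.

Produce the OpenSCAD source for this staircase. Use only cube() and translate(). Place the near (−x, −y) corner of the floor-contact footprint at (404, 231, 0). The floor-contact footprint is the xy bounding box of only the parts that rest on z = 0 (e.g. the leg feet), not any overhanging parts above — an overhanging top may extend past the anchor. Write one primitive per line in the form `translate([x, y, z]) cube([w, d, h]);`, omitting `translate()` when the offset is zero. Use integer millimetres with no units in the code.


translate([404, 231, 0]) cube([960, 258, 164]);
translate([404, 489, 164]) cube([960, 258, 164]);
translate([404, 747, 328]) cube([960, 258, 164]);
translate([404, 1005, 492]) cube([960, 258, 164]);
translate([404, 1263, 656]) cube([960, 258, 164]);
translate([404, 1521, 820]) cube([960, 258, 164]);
translate([404, 1779, 984]) cube([960, 258, 164]);
translate([404, 2037, 1148]) cube([960, 258, 164]);
translate([404, 2295, 1312]) cube([960, 258, 164]);
translate([404, 2553, 1476]) cube([960, 258, 164]);


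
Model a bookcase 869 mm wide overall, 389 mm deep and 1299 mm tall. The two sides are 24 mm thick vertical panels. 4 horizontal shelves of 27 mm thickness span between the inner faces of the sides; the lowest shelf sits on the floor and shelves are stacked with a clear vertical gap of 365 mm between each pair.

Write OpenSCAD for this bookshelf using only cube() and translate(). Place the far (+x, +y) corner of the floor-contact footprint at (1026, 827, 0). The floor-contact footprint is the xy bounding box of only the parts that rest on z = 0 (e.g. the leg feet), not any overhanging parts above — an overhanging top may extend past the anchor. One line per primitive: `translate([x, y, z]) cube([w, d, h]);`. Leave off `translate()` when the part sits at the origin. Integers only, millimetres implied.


translate([157, 438, 0]) cube([24, 389, 1299]);
translate([1002, 438, 0]) cube([24, 389, 1299]);
translate([181, 438, 0]) cube([821, 389, 27]);
translate([181, 438, 392]) cube([821, 389, 27]);
translate([181, 438, 784]) cube([821, 389, 27]);
translate([181, 438, 1176]) cube([821, 389, 27]);


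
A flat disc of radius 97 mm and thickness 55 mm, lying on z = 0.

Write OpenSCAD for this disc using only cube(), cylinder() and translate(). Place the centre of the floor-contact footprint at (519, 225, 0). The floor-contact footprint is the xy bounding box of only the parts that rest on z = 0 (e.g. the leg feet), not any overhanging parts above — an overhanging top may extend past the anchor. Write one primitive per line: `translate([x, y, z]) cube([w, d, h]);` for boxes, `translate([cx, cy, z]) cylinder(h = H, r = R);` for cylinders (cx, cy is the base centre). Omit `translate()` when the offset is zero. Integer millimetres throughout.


translate([519, 225, 0]) cylinder(h = 55, r = 97);


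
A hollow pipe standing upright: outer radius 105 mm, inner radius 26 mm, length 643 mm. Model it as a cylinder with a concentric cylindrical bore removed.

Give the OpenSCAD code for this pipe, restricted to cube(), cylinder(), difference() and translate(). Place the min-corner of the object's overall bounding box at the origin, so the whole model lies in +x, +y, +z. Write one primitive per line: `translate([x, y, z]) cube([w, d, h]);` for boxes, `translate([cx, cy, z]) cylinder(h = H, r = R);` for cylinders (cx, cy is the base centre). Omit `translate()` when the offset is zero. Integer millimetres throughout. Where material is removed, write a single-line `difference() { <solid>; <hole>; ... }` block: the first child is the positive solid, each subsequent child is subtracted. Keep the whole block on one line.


difference() { translate([105, 105, 0]) cylinder(h = 643, r = 105); translate([105, 105, 0]) cylinder(h = 643, r = 26); }


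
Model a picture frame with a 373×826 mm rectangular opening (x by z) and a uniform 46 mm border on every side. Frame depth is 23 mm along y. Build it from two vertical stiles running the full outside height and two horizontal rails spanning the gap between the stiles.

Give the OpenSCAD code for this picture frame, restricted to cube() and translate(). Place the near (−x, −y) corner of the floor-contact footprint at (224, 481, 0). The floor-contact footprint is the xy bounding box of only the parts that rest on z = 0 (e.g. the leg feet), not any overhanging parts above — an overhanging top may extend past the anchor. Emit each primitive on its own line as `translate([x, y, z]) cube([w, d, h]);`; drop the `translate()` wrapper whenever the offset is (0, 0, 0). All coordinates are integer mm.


translate([224, 481, 0]) cube([46, 23, 918]);
translate([643, 481, 0]) cube([46, 23, 918]);
translate([270, 481, 0]) cube([373, 23, 46]);
translate([270, 481, 872]) cube([373, 23, 46]);


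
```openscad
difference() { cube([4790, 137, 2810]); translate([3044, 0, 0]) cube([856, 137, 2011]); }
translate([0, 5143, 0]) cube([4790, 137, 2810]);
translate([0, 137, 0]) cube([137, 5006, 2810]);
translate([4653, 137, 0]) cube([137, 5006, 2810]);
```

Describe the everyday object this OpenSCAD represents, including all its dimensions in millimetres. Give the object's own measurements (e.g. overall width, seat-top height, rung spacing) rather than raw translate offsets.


A single room: four walls, each 2810 mm tall and 137 mm thick, enclosing an outside footprint 4790×5280 mm (x × y), no floor or roof. The front and back walls (−y and +y sides) run the full x-width; the side walls fit between their inner faces. A door opening 856 mm wide and 2011 mm tall is cut through the front wall from the floor up, its −x edge 3044 mm from the wall's −x end.


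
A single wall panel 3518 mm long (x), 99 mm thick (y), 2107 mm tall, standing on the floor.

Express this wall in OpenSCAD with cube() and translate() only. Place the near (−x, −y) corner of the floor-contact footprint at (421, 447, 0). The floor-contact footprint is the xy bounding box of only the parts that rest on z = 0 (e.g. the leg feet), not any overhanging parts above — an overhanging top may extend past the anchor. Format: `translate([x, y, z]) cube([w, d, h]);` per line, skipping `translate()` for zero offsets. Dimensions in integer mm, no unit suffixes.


translate([421, 447, 0]) cube([3518, 99, 2107]);


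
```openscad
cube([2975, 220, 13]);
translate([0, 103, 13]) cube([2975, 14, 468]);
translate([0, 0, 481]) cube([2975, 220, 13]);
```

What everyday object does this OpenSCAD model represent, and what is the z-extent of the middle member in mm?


An I-beam. The web height is 468 mm.

Two wide flanges with a thin centred web — an I-beam. Overall 494 mm minus two 13 mm flanges gives a web of 494 − 2·13 = 468 mm.
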